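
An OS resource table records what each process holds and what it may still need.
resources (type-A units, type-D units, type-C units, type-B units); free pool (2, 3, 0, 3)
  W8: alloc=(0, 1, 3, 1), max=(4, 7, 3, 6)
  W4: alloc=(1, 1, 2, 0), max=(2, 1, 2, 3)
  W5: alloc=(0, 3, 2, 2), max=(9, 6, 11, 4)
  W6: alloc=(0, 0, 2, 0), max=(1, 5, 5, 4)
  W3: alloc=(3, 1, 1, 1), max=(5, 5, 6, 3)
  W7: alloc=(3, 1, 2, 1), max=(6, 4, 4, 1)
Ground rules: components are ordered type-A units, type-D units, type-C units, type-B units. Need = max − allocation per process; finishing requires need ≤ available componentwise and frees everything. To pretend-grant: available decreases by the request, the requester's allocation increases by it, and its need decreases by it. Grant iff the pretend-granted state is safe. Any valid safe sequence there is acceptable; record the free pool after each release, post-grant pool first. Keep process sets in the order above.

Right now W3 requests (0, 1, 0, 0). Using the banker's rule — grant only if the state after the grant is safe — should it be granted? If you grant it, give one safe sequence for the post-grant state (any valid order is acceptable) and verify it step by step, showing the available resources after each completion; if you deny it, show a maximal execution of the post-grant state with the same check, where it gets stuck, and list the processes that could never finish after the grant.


DENY. Granting would leave the state unsafe.
Key observation: after W4, W7 the pool peaks at (6, 4, 4, 4), and each blocked process is short somewhere: W8 on type-D units, type-B units; W5 on type-A units, type-C units; W6 on type-D units; W3 on type-C units.
After a pretend grant, a maximal execution: W4, W7 — then nothing else fits. Check, step by step:
  pool = (2, 2, 0, 3)
  W4 needs (1, 0, 0, 3) <= (2, 2, 0, 3) -> finishes; pool += (1, 1, 2, 0) = (3, 3, 2, 3)
  W7 needs (3, 3, 2, 0) <= (3, 3, 2, 3) -> finishes; pool += (3, 1, 2, 1) = (6, 4, 4, 4)
  W8 cannot run: need (4, 6, 0, 5) vs free (6, 4, 4, 4) (insufficient type-D units and type-B units)
  W5 cannot run: need (9, 3, 9, 2) vs free (6, 4, 4, 4) (insufficient type-A units and type-C units)
  W6 cannot run: need (1, 5, 3, 4) vs free (6, 4, 4, 4) (insufficient type-D units)
  W3 cannot run: need (2, 3, 5, 2) vs free (6, 4, 4, 4) (insufficient type-C units)
Post-grant, the permanently blocked set is W8, W5, W6 and W3.


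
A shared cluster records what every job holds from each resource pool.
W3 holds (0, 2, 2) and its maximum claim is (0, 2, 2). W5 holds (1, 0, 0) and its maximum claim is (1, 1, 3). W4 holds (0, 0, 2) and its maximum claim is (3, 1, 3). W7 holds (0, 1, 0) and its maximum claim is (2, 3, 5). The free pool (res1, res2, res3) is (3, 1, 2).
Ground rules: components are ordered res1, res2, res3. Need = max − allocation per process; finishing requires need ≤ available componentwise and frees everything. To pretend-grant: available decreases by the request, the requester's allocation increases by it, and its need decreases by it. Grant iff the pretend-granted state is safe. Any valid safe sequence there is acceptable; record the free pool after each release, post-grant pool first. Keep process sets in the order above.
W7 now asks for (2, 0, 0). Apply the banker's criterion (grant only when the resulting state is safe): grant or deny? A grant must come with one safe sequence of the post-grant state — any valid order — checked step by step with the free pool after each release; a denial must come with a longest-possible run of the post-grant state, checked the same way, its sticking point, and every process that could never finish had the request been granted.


DENY. Granting would leave the state unsafe.
Key observation: after W3, W5 the pool peaks at (2, 3, 4), and each blocked process is short somewhere: W4 on res1; W7 on res3.
On the post-grant state, W3, W5 is a maximal run — nothing extends it. Walking it through:
  pool = (1, 1, 2)
  W3: need (0, 0, 0) fits (1, 1, 2); releases (0, 2, 2), pool now (1, 3, 4)
  W5: need (0, 1, 3) fits (1, 3, 4); releases (1, 0, 0), pool now (2, 3, 4)
  W4 still needs (3, 1, 1) but only (2, 3, 4) is free — short on res1
  W7 still needs (0, 2, 5) but only (2, 3, 4) is free — short on res3
Had the request been granted, W4 and W7 could never finish.


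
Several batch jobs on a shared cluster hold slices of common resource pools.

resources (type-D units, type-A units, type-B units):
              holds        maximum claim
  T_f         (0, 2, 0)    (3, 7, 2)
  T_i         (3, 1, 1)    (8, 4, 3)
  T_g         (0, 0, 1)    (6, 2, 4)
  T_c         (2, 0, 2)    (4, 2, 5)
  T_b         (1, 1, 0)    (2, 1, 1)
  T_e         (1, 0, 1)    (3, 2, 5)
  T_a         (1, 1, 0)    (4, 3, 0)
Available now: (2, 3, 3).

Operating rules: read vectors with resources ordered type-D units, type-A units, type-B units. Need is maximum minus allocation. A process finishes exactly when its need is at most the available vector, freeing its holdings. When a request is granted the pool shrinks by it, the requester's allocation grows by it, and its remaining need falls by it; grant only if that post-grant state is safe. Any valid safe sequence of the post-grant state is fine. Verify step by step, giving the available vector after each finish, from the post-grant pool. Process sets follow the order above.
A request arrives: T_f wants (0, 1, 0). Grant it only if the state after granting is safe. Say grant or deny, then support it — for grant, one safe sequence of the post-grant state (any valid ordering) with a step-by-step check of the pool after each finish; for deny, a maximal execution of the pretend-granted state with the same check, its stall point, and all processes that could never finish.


GRANT. The post-grant state is safe; one safe sequence: T_c, T_b, T_e, T_i, T_a, T_g, T_f.
Key observation: after the grant the pool drops to (2, 2, 3), which still lets T_c finish first and unwind the rest.
Step-by-step check of the post-grant state:
  pool = (2, 2, 3)
  T_c needs (2, 2, 3) <= (2, 2, 3) -> finishes; pool += (2, 0, 2) = (4, 2, 5)
  T_b needs (1, 0, 1) <= (4, 2, 5) -> finishes; pool += (1, 1, 0) = (5, 3, 5)
  T_e needs (2, 2, 4) <= (5, 3, 5) -> finishes; pool += (1, 0, 1) = (6, 3, 6)
  T_i needs (5, 3, 2) <= (6, 3, 6) -> finishes; pool += (3, 1, 1) = (9, 4, 7)
  T_a needs (3, 2, 0) <= (9, 4, 7) -> finishes; pool += (1, 1, 0) = (10, 5, 7)
  T_g needs (6, 2, 3) <= (10, 5, 7) -> finishes; pool += (0, 0, 1) = (10, 5, 8)
  T_f needs (3, 4, 2) <= (10, 5, 8) -> finishes; pool += (0, 3, 0) = (10, 8, 8)


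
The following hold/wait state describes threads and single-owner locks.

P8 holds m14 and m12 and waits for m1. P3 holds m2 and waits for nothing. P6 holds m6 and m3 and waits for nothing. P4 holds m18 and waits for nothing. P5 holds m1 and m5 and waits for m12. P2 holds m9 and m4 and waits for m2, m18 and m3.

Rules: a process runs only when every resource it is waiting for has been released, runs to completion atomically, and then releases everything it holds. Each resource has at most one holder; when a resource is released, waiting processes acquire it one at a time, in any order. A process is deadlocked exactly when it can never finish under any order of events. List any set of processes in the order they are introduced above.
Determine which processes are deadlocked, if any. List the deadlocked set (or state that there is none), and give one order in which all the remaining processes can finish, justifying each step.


The deadlocked set is P8 and P5.
Key observation: the waits loop around P8 -> P5 -> P8 with no way out; no other process is dragged down with it.
A valid finishing order for the others: P6, P4, P3, P2.
Verifying each step:
  run P6 (it waits on nothing); releases m6 and m3
  run P4 (it waits on nothing); releases m18
  run P3 (it waits on nothing); releases m2
  P2 waits on m2, m18 and m3 — all released -> runs and releases m9 and m4


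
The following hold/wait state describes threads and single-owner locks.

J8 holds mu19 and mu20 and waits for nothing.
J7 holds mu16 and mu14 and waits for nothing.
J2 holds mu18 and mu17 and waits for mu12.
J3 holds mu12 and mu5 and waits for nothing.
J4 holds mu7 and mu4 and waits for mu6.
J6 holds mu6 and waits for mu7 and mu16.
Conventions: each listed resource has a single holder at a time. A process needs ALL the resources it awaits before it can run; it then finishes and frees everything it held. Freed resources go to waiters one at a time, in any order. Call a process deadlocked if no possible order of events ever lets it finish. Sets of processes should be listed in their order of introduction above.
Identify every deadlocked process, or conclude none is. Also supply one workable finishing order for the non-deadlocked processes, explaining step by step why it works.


The deadlocked set is J4 and J6.
Key observation: the loop J4 -> J6 -> J4 blocks itself forever; no other process is dragged down with it.
The rest can finish in the order J8, J3, J2, J7.
Verifying each step:
  J8 waits on nothing -> runs at once and releases mu19 and mu20
  J3 waits on nothing -> runs at once and releases mu12 and mu5
  J2: everything it awaited (mu12) is free; runs, freeing mu18 and mu17
  J7 waits on nothing -> runs at once and releases mu16 and mu14


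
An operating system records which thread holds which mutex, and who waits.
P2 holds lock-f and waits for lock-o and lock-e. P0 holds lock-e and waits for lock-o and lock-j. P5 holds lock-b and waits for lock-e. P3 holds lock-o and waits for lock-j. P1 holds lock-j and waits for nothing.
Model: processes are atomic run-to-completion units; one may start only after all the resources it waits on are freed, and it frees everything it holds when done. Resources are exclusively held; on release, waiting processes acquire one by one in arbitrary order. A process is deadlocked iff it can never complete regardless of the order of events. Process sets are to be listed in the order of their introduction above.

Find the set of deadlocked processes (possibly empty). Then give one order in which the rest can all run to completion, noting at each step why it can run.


Nothing here is deadlocked.
Key observation: the waits form no ring: some process can always run, and its releases unblock the others one by one.
One completion order for the rest: P1, P3, P0, P2, P5.
Walking it through:
  run P1 (it waits on nothing); releases lock-j
  P3 waits on lock-j — all released -> runs and releases lock-o
  P0 waits on lock-o and lock-j — all released -> runs and releases lock-e
  P2 waits on lock-o and lock-e — all released -> runs and releases lock-f
  P5 waits on lock-e — all released -> runs and releases lock-b


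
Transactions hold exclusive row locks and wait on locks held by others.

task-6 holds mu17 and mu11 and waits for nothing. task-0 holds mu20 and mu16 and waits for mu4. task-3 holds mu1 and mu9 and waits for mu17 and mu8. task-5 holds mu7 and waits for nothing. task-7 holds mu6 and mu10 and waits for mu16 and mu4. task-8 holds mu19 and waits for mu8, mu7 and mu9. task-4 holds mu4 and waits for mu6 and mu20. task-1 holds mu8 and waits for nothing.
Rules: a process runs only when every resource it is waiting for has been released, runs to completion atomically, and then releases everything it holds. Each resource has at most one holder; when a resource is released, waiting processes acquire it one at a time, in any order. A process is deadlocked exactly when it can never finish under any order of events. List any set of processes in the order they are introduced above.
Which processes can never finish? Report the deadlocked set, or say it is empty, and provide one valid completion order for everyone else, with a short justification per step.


The deadlocked set is task-0, task-7 and task-4.
Key observation: the waits loop around task-0 -> task-4 -> task-0 with no way out; task-7 is caught in further circular waits.
A valid finishing order for the others: task-1, task-6, task-5, task-3, task-8.
Verifying each step:
  task-1 waits on nothing -> runs at once and releases mu8
  task-6 waits on nothing -> runs at once and releases mu17 and mu11
  task-5 waits on nothing -> runs at once and releases mu7
  task-3 waits on mu17 and mu8 — all released -> runs and releases mu1 and mu9
  task-8 waits on mu8, mu7 and mu9 — all released -> runs and releases mu19


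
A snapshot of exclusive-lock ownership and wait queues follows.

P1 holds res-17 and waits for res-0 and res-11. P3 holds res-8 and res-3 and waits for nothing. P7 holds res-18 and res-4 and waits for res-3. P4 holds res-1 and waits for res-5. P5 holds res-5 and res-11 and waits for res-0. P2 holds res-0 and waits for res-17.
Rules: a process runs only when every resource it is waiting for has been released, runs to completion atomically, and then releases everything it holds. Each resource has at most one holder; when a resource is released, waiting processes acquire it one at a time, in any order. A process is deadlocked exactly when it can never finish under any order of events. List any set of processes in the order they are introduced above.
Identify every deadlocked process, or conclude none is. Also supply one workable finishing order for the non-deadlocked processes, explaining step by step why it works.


Deadlocked set: P1, P4, P5 and P2.
Key observation: the cycle P1 -> P5 -> P2 -> P1 can never break — each member waits on the next; P4 waits into the deadlock from upstream.
One completion order for the rest: P3, P7.
Verifying each step:
  P3: no waits; runs immediately, freeing res-8 and res-3
  P7: everything it awaited (res-3) is free; runs, freeing res-18 and res-4


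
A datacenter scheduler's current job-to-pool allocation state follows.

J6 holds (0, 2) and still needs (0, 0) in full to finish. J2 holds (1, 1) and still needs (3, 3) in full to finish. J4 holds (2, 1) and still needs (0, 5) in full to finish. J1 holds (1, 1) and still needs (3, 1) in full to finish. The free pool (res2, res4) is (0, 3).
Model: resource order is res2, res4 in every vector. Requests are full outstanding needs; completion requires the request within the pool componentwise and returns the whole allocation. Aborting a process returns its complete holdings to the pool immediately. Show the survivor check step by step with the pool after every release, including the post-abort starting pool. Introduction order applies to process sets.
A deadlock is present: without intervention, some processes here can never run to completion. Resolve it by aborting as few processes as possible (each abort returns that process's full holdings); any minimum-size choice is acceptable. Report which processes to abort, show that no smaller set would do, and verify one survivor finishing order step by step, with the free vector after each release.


Abort J2.
Key observation: before aborting J2, J1 was permanently blocked — no order could ever run it; afterwards it completes at step 3.
Why nothing smaller works: aborting no one leaves the state deadlocked as given.
The survivors complete as J6, J4, J1. Step-by-step check (starting from the post-abort pool):
  pool = (1, 4)
  J6 needs (0, 0) <= (1, 4) -> finishes; pool += (0, 2) = (1, 6)
  J4 needs (0, 5) <= (1, 6) -> finishes; pool += (2, 1) = (3, 7)
  J1 needs (3, 1) <= (3, 7) -> finishes; pool += (1, 1) = (4, 8)


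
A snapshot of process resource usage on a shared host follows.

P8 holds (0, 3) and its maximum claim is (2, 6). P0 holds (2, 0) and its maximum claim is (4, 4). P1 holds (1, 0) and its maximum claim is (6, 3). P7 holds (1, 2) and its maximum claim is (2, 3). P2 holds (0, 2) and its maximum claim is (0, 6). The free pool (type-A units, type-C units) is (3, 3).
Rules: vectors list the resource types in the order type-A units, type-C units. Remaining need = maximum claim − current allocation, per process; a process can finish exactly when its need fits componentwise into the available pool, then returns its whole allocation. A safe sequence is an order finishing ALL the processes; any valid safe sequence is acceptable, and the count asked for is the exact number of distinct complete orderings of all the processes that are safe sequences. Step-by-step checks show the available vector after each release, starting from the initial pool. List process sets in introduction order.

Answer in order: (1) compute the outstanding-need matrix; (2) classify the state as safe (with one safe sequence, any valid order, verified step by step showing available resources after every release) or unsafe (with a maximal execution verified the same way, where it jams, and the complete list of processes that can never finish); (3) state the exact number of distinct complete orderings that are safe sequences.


(1) Remaining need (order type-A units, type-C units):
  P8: (2, 3)
  P0: (2, 4)
  P1: (5, 3)
  P7: (1, 1)
  P2: (0, 4)
(2) SAFE — a valid safe sequence is P8, P7, P2, P0, P1.
Key observation: the first exact fit in this order is P8 — it needs (2, 3) with (3, 3) free, meeting a requested resource to the last unit.
Check, step by step:
  pool = (3, 3)
  P8: need (2, 3) fits (3, 3); releases (0, 3), pool now (3, 6)
  P7: need (1, 1) fits (3, 6); releases (1, 2), pool now (4, 8)
  P2: need (0, 4) fits (4, 8); releases (0, 2), pool now (4, 10)
  P0: need (2, 4) fits (4, 10); releases (2, 0), pool now (6, 10)
  P1: need (5, 3) fits (6, 10); releases (1, 0), pool now (7, 10)
(3) Precisely 24 of the possible complete orderings are safe sequences.


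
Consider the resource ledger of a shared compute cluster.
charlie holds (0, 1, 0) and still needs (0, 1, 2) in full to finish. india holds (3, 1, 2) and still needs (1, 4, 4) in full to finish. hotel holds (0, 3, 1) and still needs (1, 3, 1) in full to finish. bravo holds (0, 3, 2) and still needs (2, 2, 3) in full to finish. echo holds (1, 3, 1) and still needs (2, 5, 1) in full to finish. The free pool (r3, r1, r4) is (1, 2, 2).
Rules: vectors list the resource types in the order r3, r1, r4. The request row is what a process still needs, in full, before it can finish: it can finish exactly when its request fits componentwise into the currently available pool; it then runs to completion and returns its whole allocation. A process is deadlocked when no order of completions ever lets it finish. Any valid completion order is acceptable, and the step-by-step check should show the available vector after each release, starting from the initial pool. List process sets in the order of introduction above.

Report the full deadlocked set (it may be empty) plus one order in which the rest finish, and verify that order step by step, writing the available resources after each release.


Deadlocked: india, bravo and echo.
Key observation: after charlie, hotel the pool peaks at (1, 6, 3), and each blocked process is short somewhere: india on r4; bravo on r3; echo on r3.
The rest can finish in the order charlie, hotel. Step-by-step check:
  pool = (1, 2, 2)
  charlie needs (0, 1, 2) <= (1, 2, 2) -> finishes; pool += (0, 1, 0) = (1, 3, 2)
  hotel needs (1, 3, 1) <= (1, 3, 2) -> finishes; pool += (0, 3, 1) = (1, 6, 3)
The blocked processes can never fit:
  india still needs (1, 4, 4) but only (1, 6, 3) is free — short on r4
  bravo still needs (2, 2, 3) but only (1, 6, 3) is free — short on r3
  echo still needs (2, 5, 1) but only (1, 6, 3) is free — short on r3


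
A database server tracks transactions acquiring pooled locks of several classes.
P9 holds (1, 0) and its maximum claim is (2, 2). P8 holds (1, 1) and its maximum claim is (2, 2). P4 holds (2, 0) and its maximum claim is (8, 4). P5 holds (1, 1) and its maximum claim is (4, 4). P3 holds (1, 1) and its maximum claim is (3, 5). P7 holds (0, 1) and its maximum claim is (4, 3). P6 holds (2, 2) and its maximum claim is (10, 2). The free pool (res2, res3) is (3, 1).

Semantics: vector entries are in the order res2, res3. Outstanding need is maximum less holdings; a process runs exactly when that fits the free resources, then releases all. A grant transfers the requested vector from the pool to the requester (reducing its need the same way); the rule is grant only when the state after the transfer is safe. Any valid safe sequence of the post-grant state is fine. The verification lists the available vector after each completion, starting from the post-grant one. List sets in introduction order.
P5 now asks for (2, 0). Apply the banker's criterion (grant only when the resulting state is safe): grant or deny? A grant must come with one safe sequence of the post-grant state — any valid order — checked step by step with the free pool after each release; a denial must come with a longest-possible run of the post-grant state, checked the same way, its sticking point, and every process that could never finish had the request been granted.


DENY. Granting would leave the state unsafe.
Key observation: after P8, P9 the pool peaks at (3, 2), and each blocked process is short somewhere: P4 on res2, res3; P5 on res3; P3 on res3; P7 on res2; P6 on res2.
Pretend the grant happened; the run P8, P9 goes as far as possible. Walking it through:
  pool = (1, 1)
  P8: need (1, 1) fits (1, 1); releases (1, 1), pool now (2, 2)
  P9: need (1, 2) fits (2, 2); releases (1, 0), pool now (3, 2)
  P4 cannot run: need (6, 4) vs free (3, 2) (insufficient res2 and res3)
  P5 cannot run: need (1, 3) vs free (3, 2) (insufficient res3)
  P3 cannot run: need (2, 4) vs free (3, 2) (insufficient res3)
  P7 cannot run: need (4, 2) vs free (3, 2) (insufficient res2)
  P6 cannot run: need (8, 0) vs free (3, 2) (insufficient res2)
Processes that could never finish after the grant: P4, P5, P3, P7 and P6.


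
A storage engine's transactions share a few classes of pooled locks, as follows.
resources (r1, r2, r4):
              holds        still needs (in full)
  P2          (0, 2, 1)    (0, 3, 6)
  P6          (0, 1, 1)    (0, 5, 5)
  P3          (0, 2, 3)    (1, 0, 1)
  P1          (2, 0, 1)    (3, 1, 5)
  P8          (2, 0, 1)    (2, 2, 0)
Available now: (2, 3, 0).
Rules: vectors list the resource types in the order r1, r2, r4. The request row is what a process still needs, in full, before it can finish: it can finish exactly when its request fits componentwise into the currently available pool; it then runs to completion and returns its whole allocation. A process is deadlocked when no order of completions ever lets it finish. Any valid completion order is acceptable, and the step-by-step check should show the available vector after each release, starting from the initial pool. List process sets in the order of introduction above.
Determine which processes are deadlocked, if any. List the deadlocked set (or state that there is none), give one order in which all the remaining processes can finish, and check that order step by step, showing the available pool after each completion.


Deadlocked set: P2, P6 and P1.
Key observation: the pool after P8, P3 is (4, 5, 4); every surviving request exceeds it in r4, so progress ends there.
A valid finishing order for the others: P8, P3. Walking it through:
  pool = (2, 3, 0)
  P8 needs (2, 2, 0) <= (2, 3, 0) -> finishes; pool += (2, 0, 1) = (4, 3, 1)
  P3 needs (1, 0, 1) <= (4, 3, 1) -> finishes; pool += (0, 2, 3) = (4, 5, 4)
The blocked processes can never fit:
  P2 cannot run: need (0, 3, 6) vs free (4, 5, 4) (insufficient r4)
  P6 cannot run: need (0, 5, 5) vs free (4, 5, 4) (insufficient r4)
  P1 cannot run: need (3, 1, 5) vs free (4, 5, 4) (insufficient r4)


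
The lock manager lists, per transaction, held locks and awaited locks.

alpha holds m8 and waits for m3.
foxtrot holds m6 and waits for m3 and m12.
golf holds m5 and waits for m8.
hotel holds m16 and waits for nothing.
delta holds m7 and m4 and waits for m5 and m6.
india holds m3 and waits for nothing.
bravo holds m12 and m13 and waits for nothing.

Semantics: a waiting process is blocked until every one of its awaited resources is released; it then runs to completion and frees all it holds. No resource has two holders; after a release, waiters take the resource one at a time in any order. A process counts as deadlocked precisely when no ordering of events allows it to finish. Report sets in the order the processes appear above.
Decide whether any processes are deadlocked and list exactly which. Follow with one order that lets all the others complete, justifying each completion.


Nothing here is deadlocked.
Key observation: although several processes wait, no cycle exists — each chain bottoms out at a free runner.
One completion order for the rest: bravo, india, alpha, foxtrot, hotel, golf, delta.
Verifying each step:
  bravo: no waits; runs immediately, freeing m12 and m13
  india: no waits; runs immediately, freeing m3
  alpha waits on m3 — all released -> runs and releases m8
  foxtrot waits on m3 and m12 — all released -> runs and releases m6
  hotel: no waits; runs immediately, freeing m16
  golf waits on m8 — all released -> runs and releases m5
  delta waits on m5 and m6 — all released -> runs and releases m7 and m4


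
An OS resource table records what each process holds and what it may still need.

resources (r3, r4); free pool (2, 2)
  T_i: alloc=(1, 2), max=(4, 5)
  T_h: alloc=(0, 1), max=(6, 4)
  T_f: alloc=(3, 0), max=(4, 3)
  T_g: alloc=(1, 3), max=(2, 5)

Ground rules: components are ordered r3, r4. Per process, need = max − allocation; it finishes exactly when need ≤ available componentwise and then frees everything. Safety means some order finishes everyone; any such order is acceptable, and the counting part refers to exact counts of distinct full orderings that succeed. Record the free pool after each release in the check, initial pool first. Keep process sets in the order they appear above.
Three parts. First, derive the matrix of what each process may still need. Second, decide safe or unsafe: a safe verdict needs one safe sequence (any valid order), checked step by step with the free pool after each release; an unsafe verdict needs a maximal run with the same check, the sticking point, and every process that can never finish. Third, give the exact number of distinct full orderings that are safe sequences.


(1) Need matrix, components ordered r3, r4:
  T_i: (3, 3)
  T_h: (6, 3)
  T_f: (1, 3)
  T_g: (1, 2)
(2) The state is SAFE; one workable sequence: T_g, T_f, T_h, T_i.
Key observation: reading the order forward, T_g is the first process whose need (1, 2) meets the free pool (2, 2) exactly on a resource it requests.
Verifying each step:
  pool = (2, 2)
  T_g: need (1, 2) fits (2, 2); releases (1, 3), pool now (3, 5)
  T_f: need (1, 3) fits (3, 5); releases (3, 0), pool now (6, 5)
  T_h: need (6, 3) fits (6, 5); releases (0, 1), pool now (6, 6)
  T_i: need (3, 3) fits (6, 6); releases (1, 2), pool now (7, 8)
(3) The exact count: 3 of the possible complete orderings are safe sequences.


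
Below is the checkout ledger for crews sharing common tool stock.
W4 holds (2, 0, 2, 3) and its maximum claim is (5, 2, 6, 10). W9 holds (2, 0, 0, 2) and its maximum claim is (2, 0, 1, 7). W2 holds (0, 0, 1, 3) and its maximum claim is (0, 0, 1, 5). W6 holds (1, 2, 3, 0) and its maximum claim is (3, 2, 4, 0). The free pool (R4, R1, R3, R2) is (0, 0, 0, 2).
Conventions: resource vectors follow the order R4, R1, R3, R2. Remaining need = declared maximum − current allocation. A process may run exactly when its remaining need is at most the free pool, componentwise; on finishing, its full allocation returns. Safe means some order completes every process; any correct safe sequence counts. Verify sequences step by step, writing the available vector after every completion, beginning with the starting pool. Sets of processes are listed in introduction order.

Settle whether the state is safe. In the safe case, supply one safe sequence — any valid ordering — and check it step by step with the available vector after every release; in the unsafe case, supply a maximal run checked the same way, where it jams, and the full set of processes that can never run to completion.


SAFE, for example via the order W2, W9, W6, W4.
Key observation: reading the order forward, W2 is the first process whose need (0, 0, 0, 2) meets the free pool (0, 0, 0, 2) exactly on a resource it requests.
Walking it through:
  pool = (0, 0, 0, 2)
  run W2 (needs (0, 0, 0, 2), free (0, 0, 0, 2)); after release of (0, 0, 1, 3) the pool is (0, 0, 1, 5)
  run W9 (needs (0, 0, 1, 5), free (0, 0, 1, 5)); after release of (2, 0, 0, 2) the pool is (2, 0, 1, 7)
  run W6 (needs (2, 0, 1, 0), free (2, 0, 1, 7)); after release of (1, 2, 3, 0) the pool is (3, 2, 4, 7)
  run W4 (needs (3, 2, 4, 7), free (3, 2, 4, 7)); after release of (2, 0, 2, 3) the pool is (5, 2, 6, 10)


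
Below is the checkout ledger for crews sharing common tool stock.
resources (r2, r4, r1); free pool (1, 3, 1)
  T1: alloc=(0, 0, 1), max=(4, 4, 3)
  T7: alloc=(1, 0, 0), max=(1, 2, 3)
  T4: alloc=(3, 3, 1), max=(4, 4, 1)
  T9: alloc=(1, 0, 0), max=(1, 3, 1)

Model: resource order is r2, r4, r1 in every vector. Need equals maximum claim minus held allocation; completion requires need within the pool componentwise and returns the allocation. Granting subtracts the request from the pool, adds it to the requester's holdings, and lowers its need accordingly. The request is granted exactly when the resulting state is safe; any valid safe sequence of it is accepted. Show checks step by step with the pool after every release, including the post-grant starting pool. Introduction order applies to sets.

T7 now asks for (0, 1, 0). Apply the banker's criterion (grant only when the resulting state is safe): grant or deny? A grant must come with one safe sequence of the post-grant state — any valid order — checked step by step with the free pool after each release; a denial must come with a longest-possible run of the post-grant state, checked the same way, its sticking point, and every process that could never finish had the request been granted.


GRANT — the state after the grant stays safe, e.g. via T4, T9, T1, T7.
Key observation: post-grant, (1, 2, 1) remains, and an order beginning with T4 completes everyone.
Step-by-step check of the post-grant state:
  pool = (1, 2, 1)
  T4 needs (1, 1, 0) <= (1, 2, 1) -> finishes; pool += (3, 3, 1) = (4, 5, 2)
  T9 needs (0, 3, 1) <= (4, 5, 2) -> finishes; pool += (1, 0, 0) = (5, 5, 2)
  T1 needs (4, 4, 2) <= (5, 5, 2) -> finishes; pool += (0, 0, 1) = (5, 5, 3)
  T7 needs (0, 1, 3) <= (5, 5, 3) -> finishes; pool += (1, 1, 0) = (6, 6, 3)


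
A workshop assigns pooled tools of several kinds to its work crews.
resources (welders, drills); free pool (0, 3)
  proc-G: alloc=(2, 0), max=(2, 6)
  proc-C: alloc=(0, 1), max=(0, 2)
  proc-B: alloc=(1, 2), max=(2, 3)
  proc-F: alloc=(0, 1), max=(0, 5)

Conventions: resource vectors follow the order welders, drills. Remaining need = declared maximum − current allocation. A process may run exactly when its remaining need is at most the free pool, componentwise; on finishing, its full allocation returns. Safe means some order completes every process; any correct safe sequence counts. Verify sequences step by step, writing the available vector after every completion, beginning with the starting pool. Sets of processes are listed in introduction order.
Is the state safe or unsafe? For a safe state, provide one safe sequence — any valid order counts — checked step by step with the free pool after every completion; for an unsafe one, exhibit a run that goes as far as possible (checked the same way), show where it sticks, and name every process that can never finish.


UNSAFE.
Key observation: after proc-C, proc-F the pool peaks at (0, 5), and each blocked process is short somewhere: proc-G on drills; proc-B on welders.
The run proc-C, proc-F cannot be extended any further. Verifying each step:
  pool = (0, 3)
  run proc-C (needs (0, 1), free (0, 3)); after release of (0, 1) the pool is (0, 4)
  run proc-F (needs (0, 4), free (0, 4)); after release of (0, 1) the pool is (0, 5)
  blocked: proc-G wants (0, 6), pool (0, 5) — not enough drills
  blocked: proc-B wants (1, 1), pool (0, 5) — not enough welders
Processes that can never finish: proc-G and proc-B.


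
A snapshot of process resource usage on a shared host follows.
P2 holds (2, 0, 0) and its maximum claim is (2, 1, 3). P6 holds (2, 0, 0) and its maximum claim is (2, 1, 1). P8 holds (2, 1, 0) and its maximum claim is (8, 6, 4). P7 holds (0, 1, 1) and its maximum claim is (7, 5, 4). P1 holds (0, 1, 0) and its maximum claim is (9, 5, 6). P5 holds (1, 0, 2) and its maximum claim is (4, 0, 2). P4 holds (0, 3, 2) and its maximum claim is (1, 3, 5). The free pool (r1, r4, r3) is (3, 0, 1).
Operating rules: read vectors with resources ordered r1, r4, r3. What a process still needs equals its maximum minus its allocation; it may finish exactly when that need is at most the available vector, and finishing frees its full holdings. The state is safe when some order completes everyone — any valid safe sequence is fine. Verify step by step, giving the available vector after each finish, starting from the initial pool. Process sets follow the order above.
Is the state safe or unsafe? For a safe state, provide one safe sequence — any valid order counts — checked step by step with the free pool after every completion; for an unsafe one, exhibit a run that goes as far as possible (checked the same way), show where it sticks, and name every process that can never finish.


The state is UNSAFE.
Key observation: no order helps: past P5, P4, P2, P6, the free pool tops out at (8, 3, 5), below what each blocked process needs in r4.
A maximal execution: P5, P4, P2, P6 — then nothing else fits. Check, step by step:
  pool = (3, 0, 1)
  P5: need (3, 0, 0) fits (3, 0, 1); releases (1, 0, 2), pool now (4, 0, 3)
  P4: need (1, 0, 3) fits (4, 0, 3); releases (0, 3, 2), pool now (4, 3, 5)
  P2: need (0, 1, 3) fits (4, 3, 5); releases (2, 0, 0), pool now (6, 3, 5)
  P6: need (0, 1, 1) fits (6, 3, 5); releases (2, 0, 0), pool now (8, 3, 5)
  P8 still needs (6, 5, 4) but only (8, 3, 5) is free — short on r4
  P7 still needs (7, 4, 3) but only (8, 3, 5) is free — short on r4
  P1 still needs (9, 4, 6) but only (8, 3, 5) is free — short on r1, r4 and r3
Never able to finish: P8, P7 and P1.


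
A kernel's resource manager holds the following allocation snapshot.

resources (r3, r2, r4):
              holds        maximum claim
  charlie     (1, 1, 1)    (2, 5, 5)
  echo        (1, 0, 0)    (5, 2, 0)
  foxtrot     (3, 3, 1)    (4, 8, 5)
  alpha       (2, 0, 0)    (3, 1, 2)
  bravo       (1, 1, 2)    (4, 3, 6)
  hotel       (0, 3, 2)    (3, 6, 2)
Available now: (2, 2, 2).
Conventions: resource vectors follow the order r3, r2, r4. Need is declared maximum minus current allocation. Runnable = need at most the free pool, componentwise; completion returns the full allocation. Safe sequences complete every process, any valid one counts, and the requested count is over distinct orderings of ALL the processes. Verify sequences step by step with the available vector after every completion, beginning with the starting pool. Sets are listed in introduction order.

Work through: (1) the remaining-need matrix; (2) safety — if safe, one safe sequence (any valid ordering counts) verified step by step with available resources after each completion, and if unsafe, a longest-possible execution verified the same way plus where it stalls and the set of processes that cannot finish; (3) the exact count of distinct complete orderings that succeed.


(1) Outstanding need per process (order r3, r2, r4):
  charlie: (1, 4, 4)
  echo: (4, 2, 0)
  foxtrot: (1, 5, 4)
  alpha: (1, 1, 2)
  bravo: (3, 2, 4)
  hotel: (3, 3, 0)
(2) The state is UNSAFE.
Key observation: after alpha, echo the pool peaks at (5, 2, 2), and each blocked process is short somewhere: charlie on r2, r4; foxtrot on r2, r4; bravo on r4; hotel on r2.
A maximal execution: alpha, echo — then nothing else fits. Walking it through:
  pool = (2, 2, 2)
  alpha needs (1, 1, 2) <= (2, 2, 2) -> finishes; pool += (2, 0, 0) = (4, 2, 2)
  echo needs (4, 2, 0) <= (4, 2, 2) -> finishes; pool += (1, 0, 0) = (5, 2, 2)
  charlie cannot run: need (1, 4, 4) vs free (5, 2, 2) (insufficient r2 and r4)
  foxtrot cannot run: need (1, 5, 4) vs free (5, 2, 2) (insufficient r2 and r4)
  bravo cannot run: need (3, 2, 4) vs free (5, 2, 2) (insufficient r4)
  hotel cannot run: need (3, 3, 0) vs free (5, 2, 2) (insufficient r2)
Never able to finish: charlie, foxtrot, bravo and hotel.
(3) Exactly 0 of the possible complete orderings are safe sequences.


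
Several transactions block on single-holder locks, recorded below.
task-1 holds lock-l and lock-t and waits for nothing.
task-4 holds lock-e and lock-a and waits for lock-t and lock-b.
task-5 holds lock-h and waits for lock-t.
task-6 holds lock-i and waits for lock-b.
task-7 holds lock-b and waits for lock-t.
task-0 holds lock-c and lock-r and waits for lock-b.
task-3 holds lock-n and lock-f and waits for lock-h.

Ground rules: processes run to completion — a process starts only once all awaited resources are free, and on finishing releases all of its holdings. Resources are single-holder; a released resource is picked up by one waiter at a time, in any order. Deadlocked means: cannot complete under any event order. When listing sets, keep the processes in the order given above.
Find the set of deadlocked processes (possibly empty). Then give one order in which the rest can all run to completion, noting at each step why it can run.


No process is deadlocked.
Key observation: no waiting chain loops back on itself — every chain ends at a process that waits on nothing, so everyone eventually runs.
A valid finishing order for the others: task-1, task-7, task-5, task-4, task-0, task-6, task-3.
Verifying each step:
  run task-1 (it waits on nothing); releases lock-l and lock-t
  task-7 waits on lock-t — all released -> runs and releases lock-b
  task-5 waits on lock-t — all released -> runs and releases lock-h
  task-4 waits on lock-t and lock-b — all released -> runs and releases lock-e and lock-a
  task-0 waits on lock-b — all released -> runs and releases lock-c and lock-r
  task-6 waits on lock-b — all released -> runs and releases lock-i
  task-3 waits on lock-h — all released -> runs and releases lock-n and lock-f


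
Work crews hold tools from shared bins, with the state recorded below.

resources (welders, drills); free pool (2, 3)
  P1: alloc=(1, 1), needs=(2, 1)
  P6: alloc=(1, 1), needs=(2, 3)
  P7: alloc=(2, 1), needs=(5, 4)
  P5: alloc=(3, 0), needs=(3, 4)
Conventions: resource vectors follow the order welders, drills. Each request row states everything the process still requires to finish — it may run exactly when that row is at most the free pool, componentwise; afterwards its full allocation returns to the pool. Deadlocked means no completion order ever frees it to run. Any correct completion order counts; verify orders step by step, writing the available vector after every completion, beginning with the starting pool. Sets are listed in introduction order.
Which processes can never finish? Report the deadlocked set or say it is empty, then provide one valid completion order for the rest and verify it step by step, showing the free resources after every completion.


The deadlocked set is empty.
Key observation: there is always a runnable process — P1 first — so the state unwinds completely.
A valid finishing order for the others: P1, P6, P5, P7. Verifying each step:
  pool = (2, 3)
  P1: need (2, 1) fits (2, 3); releases (1, 1), pool now (3, 4)
  P6: need (2, 3) fits (3, 4); releases (1, 1), pool now (4, 5)
  P5: need (3, 4) fits (4, 5); releases (3, 0), pool now (7, 5)
  P7: need (5, 4) fits (7, 5); releases (2, 1), pool now (9, 6)


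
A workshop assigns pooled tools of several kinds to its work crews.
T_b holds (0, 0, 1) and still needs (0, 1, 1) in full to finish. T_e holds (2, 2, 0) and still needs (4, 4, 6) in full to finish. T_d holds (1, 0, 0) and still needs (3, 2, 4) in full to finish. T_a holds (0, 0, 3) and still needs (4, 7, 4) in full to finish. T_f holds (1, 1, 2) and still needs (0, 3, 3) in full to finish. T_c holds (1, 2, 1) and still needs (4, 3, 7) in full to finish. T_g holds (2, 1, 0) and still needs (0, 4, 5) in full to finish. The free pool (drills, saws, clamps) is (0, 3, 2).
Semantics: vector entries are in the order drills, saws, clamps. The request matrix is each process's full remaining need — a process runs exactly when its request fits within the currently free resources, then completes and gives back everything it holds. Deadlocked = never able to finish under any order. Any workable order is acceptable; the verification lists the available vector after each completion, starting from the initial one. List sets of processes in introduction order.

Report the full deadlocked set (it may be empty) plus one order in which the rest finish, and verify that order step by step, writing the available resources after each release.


Deadlocked: T_e, T_a and T_c.
Key observation: after T_b, T_f, T_g, T_d the pool peaks at (4, 5, 5), and each blocked process is short somewhere: T_e on clamps; T_a on saws; T_c on clamps.
One completion order for the rest: T_b, T_f, T_g, T_d. Walking it through:
  pool = (0, 3, 2)
  T_b: need (0, 1, 1) fits (0, 3, 2); releases (0, 0, 1), pool now (0, 3, 3)
  T_f: need (0, 3, 3) fits (0, 3, 3); releases (1, 1, 2), pool now (1, 4, 5)
  T_g: need (0, 4, 5) fits (1, 4, 5); releases (2, 1, 0), pool now (3, 5, 5)
  T_d: need (3, 2, 4) fits (3, 5, 5); releases (1, 0, 0), pool now (4, 5, 5)
The blocked processes can never fit:
  blocked: T_e wants (4, 4, 6), pool (4, 5, 5) — not enough clamps
  blocked: T_a wants (4, 7, 4), pool (4, 5, 5) — not enough saws
  blocked: T_c wants (4, 3, 7), pool (4, 5, 5) — not enough clamps
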